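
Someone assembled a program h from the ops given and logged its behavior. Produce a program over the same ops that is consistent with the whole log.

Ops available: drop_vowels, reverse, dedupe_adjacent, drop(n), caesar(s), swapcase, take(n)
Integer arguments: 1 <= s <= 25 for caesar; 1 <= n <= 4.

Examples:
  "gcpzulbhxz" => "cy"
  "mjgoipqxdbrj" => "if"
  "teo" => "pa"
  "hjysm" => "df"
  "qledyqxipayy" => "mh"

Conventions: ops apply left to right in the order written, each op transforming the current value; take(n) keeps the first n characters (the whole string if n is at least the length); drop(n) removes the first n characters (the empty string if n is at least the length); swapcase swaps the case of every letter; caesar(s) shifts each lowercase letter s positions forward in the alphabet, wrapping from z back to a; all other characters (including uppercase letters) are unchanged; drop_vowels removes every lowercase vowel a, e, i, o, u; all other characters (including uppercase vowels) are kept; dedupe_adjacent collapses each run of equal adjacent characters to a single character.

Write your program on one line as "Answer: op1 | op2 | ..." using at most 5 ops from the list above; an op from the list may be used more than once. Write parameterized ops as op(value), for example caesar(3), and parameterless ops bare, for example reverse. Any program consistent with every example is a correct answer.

swapcase | take(2) | swapcase | caesar(22)

Check, running the answer program on each example:
  "gcpzulbhxz" -> "GCPZULBHXZ" -> "GC" -> "gc" -> "cy"
  "mjgoipqxdbrj" -> "MJGOIPQXDBRJ" -> "MJ" -> "mj" -> "if"
  "teo" -> "TEO" -> "TE" -> "te" -> "pa"
  "hjysm" -> "HJYSM" -> "HJ" -> "hj" -> "df"
  "qledyqxipayy" -> "QLEDYQXIPAYY" -> "QL" -> "ql" -> "mh"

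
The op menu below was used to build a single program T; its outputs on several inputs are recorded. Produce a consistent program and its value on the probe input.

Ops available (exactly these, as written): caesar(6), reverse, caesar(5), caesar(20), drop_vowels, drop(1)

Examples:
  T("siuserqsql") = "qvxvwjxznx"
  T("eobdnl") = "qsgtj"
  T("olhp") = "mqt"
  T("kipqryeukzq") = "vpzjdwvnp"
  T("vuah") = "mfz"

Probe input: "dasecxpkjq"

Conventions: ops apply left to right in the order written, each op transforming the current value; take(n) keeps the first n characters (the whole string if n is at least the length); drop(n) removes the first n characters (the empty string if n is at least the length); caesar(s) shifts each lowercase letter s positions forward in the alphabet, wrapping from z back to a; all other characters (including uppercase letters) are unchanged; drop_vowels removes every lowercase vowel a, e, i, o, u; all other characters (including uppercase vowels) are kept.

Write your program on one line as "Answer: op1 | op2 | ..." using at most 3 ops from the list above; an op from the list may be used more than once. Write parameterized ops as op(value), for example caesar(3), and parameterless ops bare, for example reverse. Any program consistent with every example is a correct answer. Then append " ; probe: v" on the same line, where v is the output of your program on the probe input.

reverse | caesar(5) | drop_vowels ; probe: "vpchjxf"

Check, running the answer program on each example:
  "siuserqsql" -> "lqsqresuis" -> "qvxvwjxznx" -> "qvxvwjxznx"
  "eobdnl" -> "lndboe" -> "qsigtj" -> "qsgtj"
  "olhp" -> "phlo" -> "umqt" -> "mqt"
  "kipqryeukzq" -> "qzkueyrqpik" -> "vepzjdwvunp" -> "vpzjdwvnp"
  "vuah" -> "hauv" -> "mfza" -> "mfz"
  probe: "dasecxpkjq" -> "qjkpxcesad" -> "vopuchjxfi" -> "vpchjxf"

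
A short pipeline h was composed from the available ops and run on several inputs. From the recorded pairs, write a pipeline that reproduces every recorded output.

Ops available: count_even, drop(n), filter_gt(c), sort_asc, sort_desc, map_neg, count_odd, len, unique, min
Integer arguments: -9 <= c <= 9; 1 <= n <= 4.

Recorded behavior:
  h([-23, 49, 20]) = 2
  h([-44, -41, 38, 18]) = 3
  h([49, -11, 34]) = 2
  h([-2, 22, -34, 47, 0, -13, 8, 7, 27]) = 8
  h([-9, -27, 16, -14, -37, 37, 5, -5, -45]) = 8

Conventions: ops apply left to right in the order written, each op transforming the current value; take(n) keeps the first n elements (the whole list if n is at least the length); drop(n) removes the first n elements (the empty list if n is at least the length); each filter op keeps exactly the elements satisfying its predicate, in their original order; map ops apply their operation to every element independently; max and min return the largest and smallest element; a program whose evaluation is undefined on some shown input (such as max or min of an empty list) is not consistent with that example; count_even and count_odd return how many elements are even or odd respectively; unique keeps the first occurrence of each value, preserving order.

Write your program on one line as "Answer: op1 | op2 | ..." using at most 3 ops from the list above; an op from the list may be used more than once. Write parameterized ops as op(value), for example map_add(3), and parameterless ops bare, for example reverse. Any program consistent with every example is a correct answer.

sort_desc | drop(1) | len

Check, running the answer program on each example:
  [-23, 49, 20] -> [49, 20, -23] -> [20, -23] -> 2
  [-44, -41, 38, 18] -> [38, 18, -41, -44] -> [18, -41, -44] -> 3
  [49, -11, 34] -> [49, 34, -11] -> [34, -11] -> 2
  [-2, 22, -34, 47, 0, -13, 8, 7, 27] -> [47, 27, 22, 8, 7, 0, -2, -13, -34] -> [27, 22, 8, 7, 0, -2, -13, -34] -> 8
  [-9, -27, 16, -14, -37, 37, 5, -5, -45] -> [37, 16, 5, -5, -9, -14, -27, -37, -45] -> [16, 5, -5, -9, -14, -27, -37, -45] -> 8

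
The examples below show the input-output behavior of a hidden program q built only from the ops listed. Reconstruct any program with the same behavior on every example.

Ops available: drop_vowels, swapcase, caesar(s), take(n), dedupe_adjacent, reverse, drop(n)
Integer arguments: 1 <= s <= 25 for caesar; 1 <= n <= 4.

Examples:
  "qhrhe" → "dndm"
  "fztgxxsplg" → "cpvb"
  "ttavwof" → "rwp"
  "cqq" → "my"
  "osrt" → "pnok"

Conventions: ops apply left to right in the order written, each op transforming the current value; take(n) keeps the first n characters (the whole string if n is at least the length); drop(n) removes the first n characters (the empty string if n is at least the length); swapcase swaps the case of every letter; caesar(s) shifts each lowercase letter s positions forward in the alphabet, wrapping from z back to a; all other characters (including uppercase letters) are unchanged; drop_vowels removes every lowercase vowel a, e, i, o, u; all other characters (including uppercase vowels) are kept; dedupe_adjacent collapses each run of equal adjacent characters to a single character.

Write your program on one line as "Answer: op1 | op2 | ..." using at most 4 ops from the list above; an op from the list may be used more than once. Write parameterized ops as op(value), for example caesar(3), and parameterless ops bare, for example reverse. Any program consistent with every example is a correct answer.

take(4) | reverse | dedupe_adjacent | caesar(22)

Check, running the answer program on each example:
  "qhrhe" -> "qhrh" -> "hrhq" -> "hrhq" -> "dndm"
  "fztgxxsplg" -> "fztg" -> "gtzf" -> "gtzf" -> "cpvb"
  "ttavwof" -> "ttav" -> "vatt" -> "vat" -> "rwp"
  "cqq" -> "cqq" -> "qqc" -> "qc" -> "my"
  "osrt" -> "osrt" -> "trso" -> "trso" -> "pnok"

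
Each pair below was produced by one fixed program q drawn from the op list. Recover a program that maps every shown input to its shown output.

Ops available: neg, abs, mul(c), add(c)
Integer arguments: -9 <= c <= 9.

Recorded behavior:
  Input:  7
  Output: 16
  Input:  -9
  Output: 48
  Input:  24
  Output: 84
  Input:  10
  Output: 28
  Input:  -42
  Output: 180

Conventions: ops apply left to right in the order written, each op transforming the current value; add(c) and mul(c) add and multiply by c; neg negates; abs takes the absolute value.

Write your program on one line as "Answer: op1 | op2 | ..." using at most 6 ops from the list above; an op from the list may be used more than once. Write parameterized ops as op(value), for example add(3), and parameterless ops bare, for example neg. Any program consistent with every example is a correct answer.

neg | mul(4) | neg | add(-8) | add(-4) | abs

Check, running the answer program on each example:
  7 -> -7 -> -28 -> 28 -> 20 -> 16 -> 16
  -9 -> 9 -> 36 -> -36 -> -44 -> -48 -> 48
  24 -> -24 -> -96 -> 96 -> 88 -> 84 -> 84
  10 -> -10 -> -40 -> 40 -> 32 -> 28 -> 28
  -42 -> 42 -> 168 -> -168 -> -176 -> -180 -> 180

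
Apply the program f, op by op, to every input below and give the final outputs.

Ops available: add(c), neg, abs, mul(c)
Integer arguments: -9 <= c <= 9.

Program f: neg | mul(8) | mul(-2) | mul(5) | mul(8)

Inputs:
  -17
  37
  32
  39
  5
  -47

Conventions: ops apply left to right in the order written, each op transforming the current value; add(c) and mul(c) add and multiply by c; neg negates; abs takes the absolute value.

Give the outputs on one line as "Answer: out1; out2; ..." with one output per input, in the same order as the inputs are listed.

Execution, op by op:
  -17 -> 17 -> 136 -> -272 -> -1360 -> -10880
  37 -> -37 -> -296 -> 592 -> 2960 -> 23680
  32 -> -32 -> -256 -> 512 -> 2560 -> 20480
  39 -> -39 -> -312 -> 624 -> 3120 -> 24960
  5 -> -5 -> -40 -> 80 -> 400 -> 3200
  -47 -> 47 -> 376 -> -752 -> -3760 -> -30080

-10880; 23680; 20480; 24960; 3200; -30080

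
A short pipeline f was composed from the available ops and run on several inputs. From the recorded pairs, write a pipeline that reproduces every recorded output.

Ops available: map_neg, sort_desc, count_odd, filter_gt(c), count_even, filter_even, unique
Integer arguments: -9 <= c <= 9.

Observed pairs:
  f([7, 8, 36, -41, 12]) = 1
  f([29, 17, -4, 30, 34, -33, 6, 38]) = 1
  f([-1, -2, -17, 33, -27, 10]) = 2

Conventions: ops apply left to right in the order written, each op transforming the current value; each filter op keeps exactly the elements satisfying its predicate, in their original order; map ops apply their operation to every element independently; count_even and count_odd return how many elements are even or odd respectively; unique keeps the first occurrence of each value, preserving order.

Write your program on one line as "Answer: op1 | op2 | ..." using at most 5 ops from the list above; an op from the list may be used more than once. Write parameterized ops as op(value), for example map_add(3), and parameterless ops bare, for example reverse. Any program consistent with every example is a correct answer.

map_neg | filter_gt(9) | sort_desc | map_neg | count_odd

Check, running the answer program on each example:
  [7, 8, 36, -41, 12] -> [-7, -8, -36, 41, -12] -> [41] -> [41] -> [-41] -> 1
  [29, 17, -4, 30, 34, -33, 6, 38] -> [-29, -17, 4, -30, -34, 33, -6, -38] -> [33] -> [33] -> [-33] -> 1
  [-1, -2, -17, 33, -27, 10] -> [1, 2, 17, -33, 27, -10] -> [17, 27] -> [27, 17] -> [-27, -17] -> 2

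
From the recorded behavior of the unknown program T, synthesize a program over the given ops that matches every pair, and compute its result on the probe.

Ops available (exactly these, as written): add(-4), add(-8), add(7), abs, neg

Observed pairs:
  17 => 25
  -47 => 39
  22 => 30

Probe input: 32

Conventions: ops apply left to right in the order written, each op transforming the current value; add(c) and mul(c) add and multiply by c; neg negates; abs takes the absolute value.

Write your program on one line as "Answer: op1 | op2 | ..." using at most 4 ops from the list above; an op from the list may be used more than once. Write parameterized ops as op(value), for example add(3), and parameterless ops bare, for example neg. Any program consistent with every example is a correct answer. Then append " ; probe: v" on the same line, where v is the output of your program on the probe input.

neg | add(-8) | abs ; probe: 40

Check, running the answer program on each example:
  17 -> -17 -> -25 -> 25
  -47 -> 47 -> 39 -> 39
  22 -> -22 -> -30 -> 30
  probe: 32 -> -32 -> -40 -> 40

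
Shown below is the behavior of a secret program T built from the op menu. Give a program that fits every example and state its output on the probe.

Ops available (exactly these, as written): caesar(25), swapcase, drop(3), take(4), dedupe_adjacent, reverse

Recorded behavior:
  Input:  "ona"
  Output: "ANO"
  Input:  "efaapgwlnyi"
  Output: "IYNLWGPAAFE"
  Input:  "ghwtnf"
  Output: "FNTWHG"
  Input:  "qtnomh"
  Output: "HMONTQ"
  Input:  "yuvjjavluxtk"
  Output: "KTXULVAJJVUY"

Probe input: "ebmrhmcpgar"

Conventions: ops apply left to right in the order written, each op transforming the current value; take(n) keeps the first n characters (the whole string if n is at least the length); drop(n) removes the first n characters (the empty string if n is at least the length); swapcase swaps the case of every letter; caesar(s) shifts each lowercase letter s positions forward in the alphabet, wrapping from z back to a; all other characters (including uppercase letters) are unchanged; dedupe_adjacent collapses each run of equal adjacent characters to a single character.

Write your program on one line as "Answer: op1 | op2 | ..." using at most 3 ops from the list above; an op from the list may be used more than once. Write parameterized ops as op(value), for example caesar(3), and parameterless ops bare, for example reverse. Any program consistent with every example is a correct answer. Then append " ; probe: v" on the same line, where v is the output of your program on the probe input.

swapcase | reverse ; probe: "RAGPCMHRMBE"

Check, running the answer program on each example:
  "ona" -> "ONA" -> "ANO"
  "efaapgwlnyi" -> "EFAAPGWLNYI" -> "IYNLWGPAAFE"
  "ghwtnf" -> "GHWTNF" -> "FNTWHG"
  "qtnomh" -> "QTNOMH" -> "HMONTQ"
  "yuvjjavluxtk" -> "YUVJJAVLUXTK" -> "KTXULVAJJVUY"
  probe: "ebmrhmcpgar" -> "EBMRHMCPGAR" -> "RAGPCMHRMBE"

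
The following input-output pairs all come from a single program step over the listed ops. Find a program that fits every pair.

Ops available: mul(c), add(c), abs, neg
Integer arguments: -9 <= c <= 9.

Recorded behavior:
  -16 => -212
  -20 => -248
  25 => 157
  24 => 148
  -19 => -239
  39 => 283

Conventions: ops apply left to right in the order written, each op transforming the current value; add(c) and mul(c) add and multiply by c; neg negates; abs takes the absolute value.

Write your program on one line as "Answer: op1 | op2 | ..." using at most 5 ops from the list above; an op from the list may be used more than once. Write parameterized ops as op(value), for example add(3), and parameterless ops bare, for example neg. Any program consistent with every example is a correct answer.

add(-5) | add(-2) | mul(3) | mul(3) | add(-5)

Check, running the answer program on each example:
  -16 -> -21 -> -23 -> -69 -> -207 -> -212
  -20 -> -25 -> -27 -> -81 -> -243 -> -248
  25 -> 20 -> 18 -> 54 -> 162 -> 157
  24 -> 19 -> 17 -> 51 -> 153 -> 148
  -19 -> -24 -> -26 -> -78 -> -234 -> -239
  39 -> 34 -> 32 -> 96 -> 288 -> 283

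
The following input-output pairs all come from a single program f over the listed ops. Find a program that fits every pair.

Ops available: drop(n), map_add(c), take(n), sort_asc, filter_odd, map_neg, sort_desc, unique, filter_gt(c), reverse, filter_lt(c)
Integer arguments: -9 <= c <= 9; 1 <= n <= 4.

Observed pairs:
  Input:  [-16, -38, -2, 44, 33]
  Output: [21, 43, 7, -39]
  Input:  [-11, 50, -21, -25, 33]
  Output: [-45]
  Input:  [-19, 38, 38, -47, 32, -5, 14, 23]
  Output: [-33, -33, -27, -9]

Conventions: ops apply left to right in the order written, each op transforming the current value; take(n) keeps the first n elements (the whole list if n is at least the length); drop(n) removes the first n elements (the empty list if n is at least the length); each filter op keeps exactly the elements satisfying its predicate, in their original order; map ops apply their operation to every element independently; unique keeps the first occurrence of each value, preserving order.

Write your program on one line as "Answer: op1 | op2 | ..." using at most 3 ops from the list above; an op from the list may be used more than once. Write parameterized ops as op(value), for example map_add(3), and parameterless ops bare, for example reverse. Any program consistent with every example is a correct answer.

map_neg | map_add(5) | filter_odd

Check, running the answer program on each example:
  [-16, -38, -2, 44, 33] -> [16, 38, 2, -44, -33] -> [21, 43, 7, -39, -28] -> [21, 43, 7, -39]
  [-11, 50, -21, -25, 33] -> [11, -50, 21, 25, -33] -> [16, -45, 26, 30, -28] -> [-45]
  [-19, 38, 38, -47, 32, -5, 14, 23] -> [19, -38, -38, 47, -32, 5, -14, -23] -> [24, -33, -33, 52, -27, 10, -9, -18] -> [-33, -33, -27, -9]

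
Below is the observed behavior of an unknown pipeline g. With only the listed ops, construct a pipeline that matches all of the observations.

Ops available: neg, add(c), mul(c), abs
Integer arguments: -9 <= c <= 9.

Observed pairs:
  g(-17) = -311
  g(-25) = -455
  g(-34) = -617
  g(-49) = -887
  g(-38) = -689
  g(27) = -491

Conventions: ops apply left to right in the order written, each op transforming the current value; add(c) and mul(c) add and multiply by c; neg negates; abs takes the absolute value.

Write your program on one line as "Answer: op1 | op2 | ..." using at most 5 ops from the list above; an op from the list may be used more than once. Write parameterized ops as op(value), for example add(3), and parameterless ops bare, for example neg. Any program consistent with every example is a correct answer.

mul(-2) | abs | mul(-9) | add(-5)

Check, running the answer program on each example:
  -17 -> 34 -> 34 -> -306 -> -311
  -25 -> 50 -> 50 -> -450 -> -455
  -34 -> 68 -> 68 -> -612 -> -617
  -49 -> 98 -> 98 -> -882 -> -887
  -38 -> 76 -> 76 -> -684 -> -689
  27 -> -54 -> 54 -> -486 -> -491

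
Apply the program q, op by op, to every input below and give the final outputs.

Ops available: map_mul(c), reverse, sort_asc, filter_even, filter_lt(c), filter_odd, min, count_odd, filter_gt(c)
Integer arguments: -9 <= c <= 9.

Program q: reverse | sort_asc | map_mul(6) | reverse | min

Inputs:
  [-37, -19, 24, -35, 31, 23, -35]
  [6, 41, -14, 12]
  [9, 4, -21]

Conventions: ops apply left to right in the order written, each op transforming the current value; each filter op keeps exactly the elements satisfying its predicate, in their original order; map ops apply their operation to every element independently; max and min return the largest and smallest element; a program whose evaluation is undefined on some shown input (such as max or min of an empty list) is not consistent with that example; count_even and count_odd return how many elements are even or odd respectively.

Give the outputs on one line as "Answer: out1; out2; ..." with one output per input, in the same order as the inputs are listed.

-222; -84; -126

Execution, op by op:
  [-37, -19, 24, -35, 31, 23, -35] -> [-35, 23, 31, -35, 24, -19, -37] -> [-37, -35, -35, -19, 23, 24, 31] -> [-222, -210, -210, -114, 138, 144, 186] -> [186, 144, 138, -114, -210, -210, -222] -> -222
  [6, 41, -14, 12] -> [12, -14, 41, 6] -> [-14, 6, 12, 41] -> [-84, 36, 72, 246] -> [246, 72, 36, -84] -> -84
  [9, 4, -21] -> [-21, 4, 9] -> [-21, 4, 9] -> [-126, 24, 54] -> [54, 24, -126] -> -126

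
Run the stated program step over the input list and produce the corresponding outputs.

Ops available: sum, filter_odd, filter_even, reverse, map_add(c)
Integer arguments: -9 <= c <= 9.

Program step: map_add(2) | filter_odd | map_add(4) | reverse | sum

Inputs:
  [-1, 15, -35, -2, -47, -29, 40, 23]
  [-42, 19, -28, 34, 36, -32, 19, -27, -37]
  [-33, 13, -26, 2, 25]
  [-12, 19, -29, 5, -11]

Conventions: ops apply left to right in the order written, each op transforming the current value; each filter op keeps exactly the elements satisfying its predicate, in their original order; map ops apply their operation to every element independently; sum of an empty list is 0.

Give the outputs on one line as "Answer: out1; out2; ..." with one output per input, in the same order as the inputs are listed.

-38; -2; 23; 8

Execution, op by op:
  [-1, 15, -35, -2, -47, -29, 40, 23] -> [1, 17, -33, 0, -45, -27, 42, 25] -> [1, 17, -33, -45, -27, 25] -> [5, 21, -29, -41, -23, 29] -> [29, -23, -41, -29, 21, 5] -> -38
  [-42, 19, -28, 34, 36, -32, 19, -27, -37] -> [-40, 21, -26, 36, 38, -30, 21, -25, -35] -> [21, 21, -25, -35] -> [25, 25, -21, -31] -> [-31, -21, 25, 25] -> -2
  [-33, 13, -26, 2, 25] -> [-31, 15, -24, 4, 27] -> [-31, 15, 27] -> [-27, 19, 31] -> [31, 19, -27] -> 23
  [-12, 19, -29, 5, -11] -> [-10, 21, -27, 7, -9] -> [21, -27, 7, -9] -> [25, -23, 11, -5] -> [-5, 11, -23, 25] -> 8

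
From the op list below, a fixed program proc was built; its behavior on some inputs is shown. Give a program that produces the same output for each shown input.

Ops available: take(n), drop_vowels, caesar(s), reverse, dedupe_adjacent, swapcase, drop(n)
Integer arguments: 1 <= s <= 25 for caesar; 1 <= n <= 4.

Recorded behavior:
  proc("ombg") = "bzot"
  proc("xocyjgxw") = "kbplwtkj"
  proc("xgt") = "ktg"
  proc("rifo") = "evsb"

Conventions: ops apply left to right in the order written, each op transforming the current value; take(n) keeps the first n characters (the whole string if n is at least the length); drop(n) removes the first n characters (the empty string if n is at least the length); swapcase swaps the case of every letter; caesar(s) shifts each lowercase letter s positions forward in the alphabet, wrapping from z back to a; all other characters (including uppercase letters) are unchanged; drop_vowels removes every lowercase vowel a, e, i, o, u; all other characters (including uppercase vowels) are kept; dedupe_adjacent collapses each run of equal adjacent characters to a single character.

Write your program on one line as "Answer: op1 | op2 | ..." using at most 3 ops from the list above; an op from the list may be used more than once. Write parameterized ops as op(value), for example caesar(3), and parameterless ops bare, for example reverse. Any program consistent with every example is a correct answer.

reverse | caesar(13) | reverse

Check, running the answer program on each example:
  "ombg" -> "gbmo" -> "tozb" -> "bzot"
  "xocyjgxw" -> "wxgjycox" -> "jktwlpbk" -> "kbplwtkj"
  "xgt" -> "tgx" -> "gtk" -> "ktg"
  "rifo" -> "ofir" -> "bsve" -> "evsb"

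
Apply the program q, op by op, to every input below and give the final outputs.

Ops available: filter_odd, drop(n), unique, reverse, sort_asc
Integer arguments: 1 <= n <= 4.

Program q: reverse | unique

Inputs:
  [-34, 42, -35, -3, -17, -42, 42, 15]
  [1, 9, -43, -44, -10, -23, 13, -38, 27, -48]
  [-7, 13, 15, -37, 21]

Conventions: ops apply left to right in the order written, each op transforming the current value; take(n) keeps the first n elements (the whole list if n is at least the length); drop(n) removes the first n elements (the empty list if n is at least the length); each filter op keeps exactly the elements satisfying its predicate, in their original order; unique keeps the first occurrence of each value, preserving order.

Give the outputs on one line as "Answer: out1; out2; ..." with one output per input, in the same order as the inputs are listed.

Execution, op by op:
  [-34, 42, -35, -3, -17, -42, 42, 15] -> [15, 42, -42, -17, -3, -35, 42, -34] -> [15, 42, -42, -17, -3, -35, -34]
  [1, 9, -43, -44, -10, -23, 13, -38, 27, -48] -> [-48, 27, -38, 13, -23, -10, -44, -43, 9, 1] -> [-48, 27, -38, 13, -23, -10, -44, -43, 9, 1]
  [-7, 13, 15, -37, 21] -> [21, -37, 15, 13, -7] -> [21, -37, 15, 13, -7]

[15, 42, -42, -17, -3, -35, -34]; [-48, 27, -38, 13, -23, -10, -44, -43, 9, 1]; [21, -37, 15, 13, -7]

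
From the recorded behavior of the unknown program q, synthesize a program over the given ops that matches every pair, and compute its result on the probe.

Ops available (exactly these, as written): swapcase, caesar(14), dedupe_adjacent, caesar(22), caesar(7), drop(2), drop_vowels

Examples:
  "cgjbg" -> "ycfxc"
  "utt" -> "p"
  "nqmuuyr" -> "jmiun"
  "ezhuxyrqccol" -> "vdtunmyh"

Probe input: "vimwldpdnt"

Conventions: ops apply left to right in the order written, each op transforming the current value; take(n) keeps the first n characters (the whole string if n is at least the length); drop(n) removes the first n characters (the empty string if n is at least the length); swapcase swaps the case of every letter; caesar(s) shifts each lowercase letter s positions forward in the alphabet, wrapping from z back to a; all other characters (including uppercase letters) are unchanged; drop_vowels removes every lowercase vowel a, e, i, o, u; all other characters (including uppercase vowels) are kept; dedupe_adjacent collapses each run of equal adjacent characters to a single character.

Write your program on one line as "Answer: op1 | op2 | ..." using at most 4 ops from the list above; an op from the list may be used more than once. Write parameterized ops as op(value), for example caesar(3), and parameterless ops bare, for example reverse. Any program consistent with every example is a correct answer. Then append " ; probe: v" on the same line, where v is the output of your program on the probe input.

dedupe_adjacent | drop_vowels | caesar(22) ; probe: "rishzlzjp"

Check, running the answer program on each example:
  "cgjbg" -> "cgjbg" -> "cgjbg" -> "ycfxc"
  "utt" -> "ut" -> "t" -> "p"
  "nqmuuyr" -> "nqmuyr" -> "nqmyr" -> "jmiun"
  "ezhuxyrqccol" -> "ezhuxyrqcol" -> "zhxyrqcl" -> "vdtunmyh"
  probe: "vimwldpdnt" -> "vimwldpdnt" -> "vmwldpdnt" -> "rishzlzjp"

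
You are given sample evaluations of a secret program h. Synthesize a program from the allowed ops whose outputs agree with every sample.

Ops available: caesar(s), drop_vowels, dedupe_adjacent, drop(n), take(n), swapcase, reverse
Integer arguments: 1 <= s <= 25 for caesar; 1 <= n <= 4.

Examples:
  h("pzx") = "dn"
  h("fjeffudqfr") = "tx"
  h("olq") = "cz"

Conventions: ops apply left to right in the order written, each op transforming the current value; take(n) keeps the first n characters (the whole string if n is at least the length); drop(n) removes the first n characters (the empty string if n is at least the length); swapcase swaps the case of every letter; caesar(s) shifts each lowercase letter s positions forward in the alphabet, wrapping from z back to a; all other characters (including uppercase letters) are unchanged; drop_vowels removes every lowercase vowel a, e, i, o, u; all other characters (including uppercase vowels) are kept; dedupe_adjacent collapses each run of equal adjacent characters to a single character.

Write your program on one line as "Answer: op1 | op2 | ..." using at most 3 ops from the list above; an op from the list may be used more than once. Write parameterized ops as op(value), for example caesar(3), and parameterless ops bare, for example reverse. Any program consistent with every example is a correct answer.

caesar(14) | dedupe_adjacent | take(2)

Check, running the answer program on each example:
  "pzx" -> "dnl" -> "dnl" -> "dn"
  "fjeffudqfr" -> "txsttiretf" -> "txstiretf" -> "tx"
  "olq" -> "cze" -> "cze" -> "cz"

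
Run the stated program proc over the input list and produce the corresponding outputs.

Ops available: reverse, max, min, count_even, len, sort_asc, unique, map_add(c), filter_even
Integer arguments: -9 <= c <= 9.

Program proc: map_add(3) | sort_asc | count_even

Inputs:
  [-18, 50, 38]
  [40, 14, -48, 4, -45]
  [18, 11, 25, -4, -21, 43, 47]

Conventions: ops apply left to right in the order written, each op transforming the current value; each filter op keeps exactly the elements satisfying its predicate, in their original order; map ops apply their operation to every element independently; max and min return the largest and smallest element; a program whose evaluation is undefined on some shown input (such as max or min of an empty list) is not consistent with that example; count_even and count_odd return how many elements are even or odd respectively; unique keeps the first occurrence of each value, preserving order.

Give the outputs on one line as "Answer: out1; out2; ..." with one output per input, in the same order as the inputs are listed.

Execution, op by op:
  [-18, 50, 38] -> [-15, 53, 41] -> [-15, 41, 53] -> 0
  [40, 14, -48, 4, -45] -> [43, 17, -45, 7, -42] -> [-45, -42, 7, 17, 43] -> 1
  [18, 11, 25, -4, -21, 43, 47] -> [21, 14, 28, -1, -18, 46, 50] -> [-18, -1, 14, 21, 28, 46, 50] -> 5

0; 1; 5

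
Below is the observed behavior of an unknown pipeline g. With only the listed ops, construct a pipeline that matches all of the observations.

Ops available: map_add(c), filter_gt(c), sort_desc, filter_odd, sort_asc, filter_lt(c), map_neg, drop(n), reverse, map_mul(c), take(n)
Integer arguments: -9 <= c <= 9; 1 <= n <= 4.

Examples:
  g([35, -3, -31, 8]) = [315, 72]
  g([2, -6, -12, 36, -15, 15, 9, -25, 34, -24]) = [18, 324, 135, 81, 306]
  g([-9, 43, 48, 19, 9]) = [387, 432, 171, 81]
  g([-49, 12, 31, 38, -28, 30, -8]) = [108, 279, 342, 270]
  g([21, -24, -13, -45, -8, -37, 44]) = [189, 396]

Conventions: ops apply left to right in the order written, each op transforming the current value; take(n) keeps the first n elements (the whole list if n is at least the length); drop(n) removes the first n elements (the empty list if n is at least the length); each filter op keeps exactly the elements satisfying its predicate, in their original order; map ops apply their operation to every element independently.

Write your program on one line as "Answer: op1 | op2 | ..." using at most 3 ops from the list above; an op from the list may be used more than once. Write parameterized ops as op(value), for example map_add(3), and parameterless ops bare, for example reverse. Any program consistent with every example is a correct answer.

map_mul(9) | filter_gt(6)

Check, running the answer program on each example:
  [35, -3, -31, 8] -> [315, -27, -279, 72] -> [315, 72]
  [2, -6, -12, 36, -15, 15, 9, -25, 34, -24] -> [18, -54, -108, 324, -135, 135, 81, -225, 306, -216] -> [18, 324, 135, 81, 306]
  [-9, 43, 48, 19, 9] -> [-81, 387, 432, 171, 81] -> [387, 432, 171, 81]
  [-49, 12, 31, 38, -28, 30, -8] -> [-441, 108, 279, 342, -252, 270, -72] -> [108, 279, 342, 270]
  [21, -24, -13, -45, -8, -37, 44] -> [189, -216, -117, -405, -72, -333, 396] -> [189, 396]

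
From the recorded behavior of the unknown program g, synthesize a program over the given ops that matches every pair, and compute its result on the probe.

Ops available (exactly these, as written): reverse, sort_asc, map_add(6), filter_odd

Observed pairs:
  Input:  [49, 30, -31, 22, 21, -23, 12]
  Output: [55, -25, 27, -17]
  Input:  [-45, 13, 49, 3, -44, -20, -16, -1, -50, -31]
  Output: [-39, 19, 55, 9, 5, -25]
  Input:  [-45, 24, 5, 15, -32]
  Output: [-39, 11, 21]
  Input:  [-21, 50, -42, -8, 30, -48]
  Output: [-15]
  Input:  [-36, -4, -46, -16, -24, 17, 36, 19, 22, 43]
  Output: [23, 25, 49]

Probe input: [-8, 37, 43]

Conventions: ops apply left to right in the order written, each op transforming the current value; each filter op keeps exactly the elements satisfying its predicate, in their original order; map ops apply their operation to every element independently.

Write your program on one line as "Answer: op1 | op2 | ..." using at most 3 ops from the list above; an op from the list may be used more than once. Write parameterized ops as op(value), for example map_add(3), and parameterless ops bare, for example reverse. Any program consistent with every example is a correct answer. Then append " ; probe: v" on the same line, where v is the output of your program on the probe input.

map_add(6) | filter_odd ; probe: [43, 49]

Check, running the answer program on each example:
  [49, 30, -31, 22, 21, -23, 12] -> [55, 36, -25, 28, 27, -17, 18] -> [55, -25, 27, -17]
  [-45, 13, 49, 3, -44, -20, -16, -1, -50, -31] -> [-39, 19, 55, 9, -38, -14, -10, 5, -44, -25] -> [-39, 19, 55, 9, 5, -25]
  [-45, 24, 5, 15, -32] -> [-39, 30, 11, 21, -26] -> [-39, 11, 21]
  [-21, 50, -42, -8, 30, -48] -> [-15, 56, -36, -2, 36, -42] -> [-15]
  [-36, -4, -46, -16, -24, 17, 36, 19, 22, 43] -> [-30, 2, -40, -10, -18, 23, 42, 25, 28, 49] -> [23, 25, 49]
  probe: [-8, 37, 43] -> [-2, 43, 49] -> [43, 49]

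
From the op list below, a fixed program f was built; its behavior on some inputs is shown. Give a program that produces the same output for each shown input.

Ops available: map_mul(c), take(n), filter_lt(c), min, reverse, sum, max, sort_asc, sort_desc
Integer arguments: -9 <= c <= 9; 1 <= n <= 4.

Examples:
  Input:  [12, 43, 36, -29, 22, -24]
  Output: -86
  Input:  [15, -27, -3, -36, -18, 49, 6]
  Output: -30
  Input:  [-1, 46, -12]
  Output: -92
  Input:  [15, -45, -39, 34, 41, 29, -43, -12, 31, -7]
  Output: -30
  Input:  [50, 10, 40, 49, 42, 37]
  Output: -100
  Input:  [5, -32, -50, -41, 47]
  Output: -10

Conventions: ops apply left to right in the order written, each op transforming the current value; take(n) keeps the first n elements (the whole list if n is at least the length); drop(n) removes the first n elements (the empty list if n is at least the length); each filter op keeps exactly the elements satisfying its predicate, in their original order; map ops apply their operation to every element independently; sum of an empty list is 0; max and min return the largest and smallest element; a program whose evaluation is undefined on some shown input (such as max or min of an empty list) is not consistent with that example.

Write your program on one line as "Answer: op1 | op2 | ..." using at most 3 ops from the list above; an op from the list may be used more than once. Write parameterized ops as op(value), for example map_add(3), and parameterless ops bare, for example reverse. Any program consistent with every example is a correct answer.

map_mul(-2) | take(3) | min

Check, running the answer program on each example:
  [12, 43, 36, -29, 22, -24] -> [-24, -86, -72, 58, -44, 48] -> [-24, -86, -72] -> -86
  [15, -27, -3, -36, -18, 49, 6] -> [-30, 54, 6, 72, 36, -98, -12] -> [-30, 54, 6] -> -30
  [-1, 46, -12] -> [2, -92, 24] -> [2, -92, 24] -> -92
  [15, -45, -39, 34, 41, 29, -43, -12, 31, -7] -> [-30, 90, 78, -68, -82, -58, 86, 24, -62, 14] -> [-30, 90, 78] -> -30
  [50, 10, 40, 49, 42, 37] -> [-100, -20, -80, -98, -84, -74] -> [-100, -20, -80] -> -100
  [5, -32, -50, -41, 47] -> [-10, 64, 100, 82, -94] -> [-10, 64, 100] -> -10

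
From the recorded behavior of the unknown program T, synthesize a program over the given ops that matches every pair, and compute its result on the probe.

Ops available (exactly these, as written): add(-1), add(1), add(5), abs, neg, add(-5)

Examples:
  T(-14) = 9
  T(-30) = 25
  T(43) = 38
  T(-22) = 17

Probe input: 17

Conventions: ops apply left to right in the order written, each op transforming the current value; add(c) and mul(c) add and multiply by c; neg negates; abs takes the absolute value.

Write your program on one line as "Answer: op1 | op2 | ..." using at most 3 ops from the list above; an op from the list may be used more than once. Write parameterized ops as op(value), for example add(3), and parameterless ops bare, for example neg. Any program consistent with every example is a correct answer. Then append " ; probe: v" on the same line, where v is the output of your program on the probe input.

abs | add(-5) ; probe: 12

Check, running the answer program on each example:
  -14 -> 14 -> 9
  -30 -> 30 -> 25
  43 -> 43 -> 38
  -22 -> 22 -> 17
  probe: 17 -> 17 -> 12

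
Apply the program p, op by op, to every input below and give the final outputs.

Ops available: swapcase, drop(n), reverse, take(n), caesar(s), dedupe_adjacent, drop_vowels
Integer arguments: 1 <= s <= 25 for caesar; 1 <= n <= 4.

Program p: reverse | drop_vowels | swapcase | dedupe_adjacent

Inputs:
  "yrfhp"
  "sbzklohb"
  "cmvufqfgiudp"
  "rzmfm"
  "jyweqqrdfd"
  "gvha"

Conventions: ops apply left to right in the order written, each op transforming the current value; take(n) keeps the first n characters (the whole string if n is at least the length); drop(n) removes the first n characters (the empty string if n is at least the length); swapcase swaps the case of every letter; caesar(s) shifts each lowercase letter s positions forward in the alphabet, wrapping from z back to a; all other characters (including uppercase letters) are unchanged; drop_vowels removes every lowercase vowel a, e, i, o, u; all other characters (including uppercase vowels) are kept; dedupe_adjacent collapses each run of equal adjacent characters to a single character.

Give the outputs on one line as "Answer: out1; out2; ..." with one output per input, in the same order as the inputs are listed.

"PHFRY"; "BHLKZBS"; "PDGFQFVMC"; "MFMZR"; "DFDRQWYJ"; "HVG"

Execution, op by op:
  "yrfhp" -> "phfry" -> "phfry" -> "PHFRY" -> "PHFRY"
  "sbzklohb" -> "bholkzbs" -> "bhlkzbs" -> "BHLKZBS" -> "BHLKZBS"
  "cmvufqfgiudp" -> "pduigfqfuvmc" -> "pdgfqfvmc" -> "PDGFQFVMC" -> "PDGFQFVMC"
  "rzmfm" -> "mfmzr" -> "mfmzr" -> "MFMZR" -> "MFMZR"
  "jyweqqrdfd" -> "dfdrqqewyj" -> "dfdrqqwyj" -> "DFDRQQWYJ" -> "DFDRQWYJ"
  "gvha" -> "ahvg" -> "hvg" -> "HVG" -> "HVG"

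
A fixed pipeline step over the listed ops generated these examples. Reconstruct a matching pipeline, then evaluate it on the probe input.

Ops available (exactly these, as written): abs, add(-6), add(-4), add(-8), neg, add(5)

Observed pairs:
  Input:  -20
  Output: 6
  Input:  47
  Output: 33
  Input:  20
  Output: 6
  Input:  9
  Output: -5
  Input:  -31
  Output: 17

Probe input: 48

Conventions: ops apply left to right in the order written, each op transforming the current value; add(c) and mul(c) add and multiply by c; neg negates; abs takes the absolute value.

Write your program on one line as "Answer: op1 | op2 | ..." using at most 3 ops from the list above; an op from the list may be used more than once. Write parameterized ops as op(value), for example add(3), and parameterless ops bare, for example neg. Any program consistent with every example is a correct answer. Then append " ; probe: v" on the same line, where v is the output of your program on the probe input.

abs | add(-8) | add(-6) ; probe: 34

Check, running the answer program on each example:
  -20 -> 20 -> 12 -> 6
  47 -> 47 -> 39 -> 33
  20 -> 20 -> 12 -> 6
  9 -> 9 -> 1 -> -5
  -31 -> 31 -> 23 -> 17
  probe: 48 -> 48 -> 40 -> 34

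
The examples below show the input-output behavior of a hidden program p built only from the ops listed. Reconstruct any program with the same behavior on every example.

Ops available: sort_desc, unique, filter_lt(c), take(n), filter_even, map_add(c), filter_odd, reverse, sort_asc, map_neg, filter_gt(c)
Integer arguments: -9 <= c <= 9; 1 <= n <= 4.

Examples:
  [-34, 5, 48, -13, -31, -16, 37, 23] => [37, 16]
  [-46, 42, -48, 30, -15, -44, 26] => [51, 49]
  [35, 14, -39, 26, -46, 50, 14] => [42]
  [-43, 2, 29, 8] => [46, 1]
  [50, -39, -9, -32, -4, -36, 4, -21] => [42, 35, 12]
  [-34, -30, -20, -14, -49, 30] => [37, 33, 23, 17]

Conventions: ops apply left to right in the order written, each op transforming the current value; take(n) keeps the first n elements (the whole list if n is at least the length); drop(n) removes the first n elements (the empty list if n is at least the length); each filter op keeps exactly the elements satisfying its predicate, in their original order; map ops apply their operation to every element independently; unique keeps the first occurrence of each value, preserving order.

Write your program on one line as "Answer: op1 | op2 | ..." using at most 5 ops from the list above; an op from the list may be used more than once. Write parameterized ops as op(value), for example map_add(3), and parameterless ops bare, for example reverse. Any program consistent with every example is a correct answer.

map_add(-3) | take(4) | sort_asc | filter_lt(1) | map_neg

Check, running the answer program on each example:
  [-34, 5, 48, -13, -31, -16, 37, 23] -> [-37, 2, 45, -16, -34, -19, 34, 20] -> [-37, 2, 45, -16] -> [-37, -16, 2, 45] -> [-37, -16] -> [37, 16]
  [-46, 42, -48, 30, -15, -44, 26] -> [-49, 39, -51, 27, -18, -47, 23] -> [-49, 39, -51, 27] -> [-51, -49, 27, 39] -> [-51, -49] -> [51, 49]
  [35, 14, -39, 26, -46, 50, 14] -> [32, 11, -42, 23, -49, 47, 11] -> [32, 11, -42, 23] -> [-42, 11, 23, 32] -> [-42] -> [42]
  [-43, 2, 29, 8] -> [-46, -1, 26, 5] -> [-46, -1, 26, 5] -> [-46, -1, 5, 26] -> [-46, -1] -> [46, 1]
  [50, -39, -9, -32, -4, -36, 4, -21] -> [47, -42, -12, -35, -7, -39, 1, -24] -> [47, -42, -12, -35] -> [-42, -35, -12, 47] -> [-42, -35, -12] -> [42, 35, 12]
  [-34, -30, -20, -14, -49, 30] -> [-37, -33, -23, -17, -52, 27] -> [-37, -33, -23, -17] -> [-37, -33, -23, -17] -> [-37, -33, -23, -17] -> [37, 33, 23, 17]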